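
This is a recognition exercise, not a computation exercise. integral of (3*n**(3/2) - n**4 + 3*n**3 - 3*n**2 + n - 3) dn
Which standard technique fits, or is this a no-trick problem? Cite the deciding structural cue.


Verdict: no special technique — nothing composite, nothing rational, nothing trigonometric — each constant-multiple power of n integrates by the power rule alone.


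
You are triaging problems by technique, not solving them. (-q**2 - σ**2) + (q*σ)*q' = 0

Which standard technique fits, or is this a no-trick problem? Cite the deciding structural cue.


Technique: the homogeneous substitution — the slope's numerator and denominator share total degree; set v = q/σ and the equation drops to separable form. A Bernoulli substitution is a fair alternative on this equation directly; the homogeneous reading takes it as given.


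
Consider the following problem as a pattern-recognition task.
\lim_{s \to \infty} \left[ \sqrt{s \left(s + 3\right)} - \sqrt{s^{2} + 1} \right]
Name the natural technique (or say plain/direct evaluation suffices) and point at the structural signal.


Best approach: conjugate multiplication — the ∞ − ∞ radical form is the exact trigger for the conjugate maneuver.


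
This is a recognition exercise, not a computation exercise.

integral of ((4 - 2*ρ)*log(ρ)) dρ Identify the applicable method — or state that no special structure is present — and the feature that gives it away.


Technique: integration by parts — choose u = log(ρ): one derivative turns the logarithm algebraic, and the remaining factor 4 - 2*ρ integrates term by term under the power rule.


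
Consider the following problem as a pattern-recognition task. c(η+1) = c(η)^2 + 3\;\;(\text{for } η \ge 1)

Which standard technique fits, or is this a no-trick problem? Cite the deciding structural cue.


Verdict: no special technique — the unknown sequence enters the update nonlinearly, so no linear method fits the recurrence as written — direct iteration remains.


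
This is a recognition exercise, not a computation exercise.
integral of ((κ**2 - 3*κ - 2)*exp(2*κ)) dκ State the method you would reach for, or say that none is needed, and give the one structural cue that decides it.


Technique: integration by parts — a polynomial κ**2 - 3*κ - 2 against the kernel exp(2*κ) is the signature bounded-ladder case for integration by parts.


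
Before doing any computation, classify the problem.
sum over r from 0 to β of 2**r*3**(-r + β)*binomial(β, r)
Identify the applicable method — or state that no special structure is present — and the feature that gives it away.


Diagnosis: the binomial theorem — the summand is term r of a binomial expansion in 2 and 3; the whole sum is a single power.


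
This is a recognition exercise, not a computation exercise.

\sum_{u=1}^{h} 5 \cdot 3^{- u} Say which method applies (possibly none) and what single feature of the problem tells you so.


Diagnosis: the geometric series formula — consecutive terms stand in a fixed index-free ratio — the geometric sum formula closes it.


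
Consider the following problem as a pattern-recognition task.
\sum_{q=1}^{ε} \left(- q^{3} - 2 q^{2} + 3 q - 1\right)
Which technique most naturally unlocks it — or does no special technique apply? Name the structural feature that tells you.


Technique: no special technique — nothing telescopes and nothing is geometric; polynomial terms in q sum term by term.


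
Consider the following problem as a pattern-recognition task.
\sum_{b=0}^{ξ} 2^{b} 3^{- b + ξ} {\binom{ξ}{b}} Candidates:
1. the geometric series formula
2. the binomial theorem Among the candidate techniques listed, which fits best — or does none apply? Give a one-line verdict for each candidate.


Technique: the binomial theorem — {\binom{ξ}{b}} weighting matched powers of 2 and 3 is the expanded form of (2 + 3)^ξ — fold it back up.
- the geometric series formula — consecutive terms are not related by a fixed multiplier.
- the binomial theorem — applies; the problem has the shape this method handles.


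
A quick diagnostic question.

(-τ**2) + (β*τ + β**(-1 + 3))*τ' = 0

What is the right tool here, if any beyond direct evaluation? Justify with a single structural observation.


Method: the homogeneous substitution — the slope is degree-zero homogeneous: the ratio substitution v = τ/β collapses it. A Bernoulli substitution after rearrangement (possibly exchanging dependent and independent variable) is a fair alternative; the homogeneous route works on the equation as it stands.


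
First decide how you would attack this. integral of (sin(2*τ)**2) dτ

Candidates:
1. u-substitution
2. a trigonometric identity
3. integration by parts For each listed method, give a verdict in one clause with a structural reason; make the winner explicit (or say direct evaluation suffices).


Best approach: a trigonometric identity — even powers like sin(2*τ)**2 never integrate directly; the half-angle identity lowers the degree first.
- u-substitution: no subexpression of the integrand serves as a whole-integral substitution inner — individual terms may offer their own, but none carries its derivative as a factor of the full integrand; a working change of variable would have to be constructed from outside the expression.
- a trigonometric identity — yes, a natural case for it.
- integration by parts: not the fit here: there is no polynomial factor to ladder down — parts can still close the trigonometric product by recursion, though the identity rewrite is the direct route.


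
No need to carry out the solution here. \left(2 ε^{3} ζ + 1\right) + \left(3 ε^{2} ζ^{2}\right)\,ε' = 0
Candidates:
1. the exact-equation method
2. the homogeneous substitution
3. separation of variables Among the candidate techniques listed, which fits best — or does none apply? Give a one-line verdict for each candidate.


Best approach: the exact-equation method — the cross partial derivatives of 2 ε^{3} ζ + 1 and 3 ε^{2} ζ^{2} agree, so the left side is the total differential of one potential in ζ and ε.
- the exact-equation method: applies; the problem has the shape this method handles.
- the homogeneous substitution — the ratio substitution does not collapse this equation.
- separation of variables — the two dependences do not factor apart.


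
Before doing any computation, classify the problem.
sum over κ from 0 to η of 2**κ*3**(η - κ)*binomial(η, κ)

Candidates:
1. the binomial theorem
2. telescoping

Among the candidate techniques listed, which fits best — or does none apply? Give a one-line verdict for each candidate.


Method: the binomial theorem — the binomial coefficients weight matched powers of 2 and 3, which is exactly the expansion of a binomial power.
- the binomial theorem — yes — fits the structure here.
- telescoping — the summand is not presented as a shifted difference — a telescoping rewrite may exist, but the displayed structure does not offer one.


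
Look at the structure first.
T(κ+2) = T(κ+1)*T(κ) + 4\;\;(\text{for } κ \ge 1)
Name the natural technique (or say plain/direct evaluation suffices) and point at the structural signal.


Best approach: no special technique — once the recursion is nonlinear, characteristic roots, master substitutions, and summation factors are all off the table.


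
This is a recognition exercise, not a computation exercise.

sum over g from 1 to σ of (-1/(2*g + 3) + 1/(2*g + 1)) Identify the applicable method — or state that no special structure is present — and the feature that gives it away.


Verdict: telescoping — a difference of consecutive values of one function (1/(2*g + 1) at one index and the next) — telescoping by construction.


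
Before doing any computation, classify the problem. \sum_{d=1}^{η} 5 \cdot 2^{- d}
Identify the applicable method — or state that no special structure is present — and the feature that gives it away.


Verdict: the geometric series formula — consecutive terms stand in a fixed index-free ratio — the geometric sum formula closes it.


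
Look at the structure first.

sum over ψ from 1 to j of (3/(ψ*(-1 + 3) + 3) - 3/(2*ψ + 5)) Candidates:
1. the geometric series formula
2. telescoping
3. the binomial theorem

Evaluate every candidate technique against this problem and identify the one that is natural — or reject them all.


Method: telescoping — the piece each term subtracts is 3/(ψ*(-1 + 3) + 3) advanced by one index, and it reappears with a plus sign leading the following term — the sum collapses to its boundary terms.
- the geometric series formula — no single multiplier carries one term to the next throughout the sum.
- telescoping — yes, a natural case for it.
- the binomial theorem — no binomial coefficients pair with matched powers.


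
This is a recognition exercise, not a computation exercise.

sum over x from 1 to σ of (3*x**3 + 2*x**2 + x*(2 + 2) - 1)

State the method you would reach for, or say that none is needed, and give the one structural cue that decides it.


Verdict: no special technique — the sum is polynomial through and through; closed forms for each power of x finish it directly.


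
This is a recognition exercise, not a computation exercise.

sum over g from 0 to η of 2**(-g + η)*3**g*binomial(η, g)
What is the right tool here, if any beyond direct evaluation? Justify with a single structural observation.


Method: the binomial theorem — terms weighting binomial(η, g) against matched powers of 3 and 2 reassemble into (3 + 2)^η by the binomial theorem.


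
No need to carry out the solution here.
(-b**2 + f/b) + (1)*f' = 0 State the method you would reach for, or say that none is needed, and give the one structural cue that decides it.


Diagnosis: a linear integrating factor — linear in the unknown with genuine forcing: multiply through by the exponential of the integrated coefficient and the left side closes into one derivative.


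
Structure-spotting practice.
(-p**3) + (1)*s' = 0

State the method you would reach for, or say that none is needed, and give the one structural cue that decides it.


Technique: no special technique — solved for the derivative, no s appears — this is antidifferentiation in p wearing ODE clothing.


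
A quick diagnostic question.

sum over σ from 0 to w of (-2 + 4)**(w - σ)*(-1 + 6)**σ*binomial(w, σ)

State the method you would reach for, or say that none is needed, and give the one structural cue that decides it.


Method: the binomial theorem — the summand is term σ of a binomial expansion in (-1 + 6) and (-2 + 4); the whole sum is a single power.


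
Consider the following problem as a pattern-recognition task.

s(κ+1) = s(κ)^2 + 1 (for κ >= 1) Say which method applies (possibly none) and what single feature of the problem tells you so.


Technique: no special technique — no ansatz, no master substitution, no summation factor survives the nonlinearity here.


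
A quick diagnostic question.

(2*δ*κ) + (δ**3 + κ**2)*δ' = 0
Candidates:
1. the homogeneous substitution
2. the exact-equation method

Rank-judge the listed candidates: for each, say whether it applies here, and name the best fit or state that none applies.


Technique: the exact-equation method — checking ∂/∂δ of 2*δ*κ against ∂/∂κ of δ**3 + κ**2: they match — the equation is exact as it stands.
- the homogeneous substitution — the slope does not depend on the ratio of the variables alone.
- the exact-equation method: yes — fits the structure here.


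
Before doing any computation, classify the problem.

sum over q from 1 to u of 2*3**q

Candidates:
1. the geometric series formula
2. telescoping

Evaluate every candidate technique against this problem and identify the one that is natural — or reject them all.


Best approach: the geometric series formula — term-over-term division gives 3 every time — index-free ratio, geometric sum formula applies.
- the geometric series formula: yes, a natural case for it.
- telescoping: as presented, consecutive terms share no shifted copy to cancel against — no rewrite is on display to change that.


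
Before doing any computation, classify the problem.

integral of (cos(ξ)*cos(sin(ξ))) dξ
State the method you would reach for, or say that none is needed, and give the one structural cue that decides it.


Best approach: u-substitution — read it as f(sin(ξ)) times a constant multiple of d(sin(ξ)): one substitution, u = sin(ξ), finishes it.


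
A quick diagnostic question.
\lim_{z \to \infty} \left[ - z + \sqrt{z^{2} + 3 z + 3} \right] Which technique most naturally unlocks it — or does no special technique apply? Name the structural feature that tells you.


Technique: conjugate multiplication — an infinity-minus-infinity difference with a surviving radical — multiply by the conjugate to cancel the divergence.


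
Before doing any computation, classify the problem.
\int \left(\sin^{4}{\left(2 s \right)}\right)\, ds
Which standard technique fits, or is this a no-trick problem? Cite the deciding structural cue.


Verdict: a trigonometric identity — reduce \sin^{4}{\left(2 s \right)} with the power-reduction formula and the integral becomes first-degree trigonometry.


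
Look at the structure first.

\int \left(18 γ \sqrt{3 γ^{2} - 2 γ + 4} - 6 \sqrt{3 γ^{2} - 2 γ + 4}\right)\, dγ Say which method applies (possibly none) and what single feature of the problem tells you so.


Best approach: u-substitution — read it as f(3 γ^{2} - 2 γ + 4) times a constant multiple of d(3 γ^{2} - 2 γ + 4): one substitution, u = 3 γ^{2} - 2 γ + 4, finishes it.


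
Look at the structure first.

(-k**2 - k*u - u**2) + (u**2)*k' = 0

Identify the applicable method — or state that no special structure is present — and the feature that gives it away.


Technique: the homogeneous substitution — the slope's numerator and denominator share total degree; set v = k/u and the equation drops to separable form.


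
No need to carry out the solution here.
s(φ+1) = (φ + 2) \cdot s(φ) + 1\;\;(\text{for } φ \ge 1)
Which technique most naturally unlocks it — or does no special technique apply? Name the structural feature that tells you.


Diagnosis: a summation factor — one step of memory with a weight φ + 2 that changes as the index grows — the summation-factor construction is built for this.


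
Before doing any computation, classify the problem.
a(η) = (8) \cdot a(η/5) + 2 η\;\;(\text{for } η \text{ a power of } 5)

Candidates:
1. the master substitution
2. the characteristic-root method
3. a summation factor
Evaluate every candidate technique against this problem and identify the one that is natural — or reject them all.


Best approach: the master substitution — treat m = log base 5 of η as the new clock: one recursion step advances m by one while η scales by 5.
- the master substitution — applies; the problem has the shape this method handles.
- the characteristic-root method — a divided-index call is not the fixed-shift linear shape that characteristic roots solve.
- a summation factor — a divided-index call is outside the fixed-shift first-order family a summation factor normalizes.


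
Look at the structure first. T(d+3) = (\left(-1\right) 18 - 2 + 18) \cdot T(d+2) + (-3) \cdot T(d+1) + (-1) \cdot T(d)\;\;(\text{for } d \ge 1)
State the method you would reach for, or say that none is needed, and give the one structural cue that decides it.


Diagnosis: the characteristic-root method — fixed numeric weights on consecutive terms and no forcing term added: the root method in its home territory.


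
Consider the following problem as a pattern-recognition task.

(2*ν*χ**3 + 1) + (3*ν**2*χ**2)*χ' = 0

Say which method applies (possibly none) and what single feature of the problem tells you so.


Diagnosis: the exact-equation method — the cross partial derivatives of 2*ν*χ**3 + 1 and 3*ν**2*χ**2 agree, so the left side is the total differential of one potential in ν and χ.


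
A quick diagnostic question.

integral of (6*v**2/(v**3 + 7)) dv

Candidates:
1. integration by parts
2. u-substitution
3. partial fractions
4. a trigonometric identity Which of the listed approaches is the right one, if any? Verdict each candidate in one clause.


Technique: u-substitution — collected, the integrand has one factor that is, up to a constant, the derivative of an inner expression the rest depends on — substitute for that inner expression.
- integration by parts: the integrand does not split as a nonconstant polynomial times an exp, sine, cosine of a linear argument, or logarithm — no polynomial-kernel parts product to differentiate one side of.
- u-substitution — applies; the problem has the shape this method handles.
- partial fractions: proper and rational, yes, but the denominator has no factorization over the rationals to exploit.
- a trigonometric identity — no sine or cosine appears, so there is nothing for a trigonometric identity to act on.


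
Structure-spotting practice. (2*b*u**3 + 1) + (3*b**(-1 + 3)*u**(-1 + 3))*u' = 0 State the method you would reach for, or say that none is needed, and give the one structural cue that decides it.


Technique: the exact-equation method — equality of cross partials is the green light — assemble the potential function term by term.


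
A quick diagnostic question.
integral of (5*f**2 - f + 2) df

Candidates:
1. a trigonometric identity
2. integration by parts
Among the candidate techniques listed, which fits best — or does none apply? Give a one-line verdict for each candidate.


Verdict: no special technique — every term is a constant multiple of a power of f; term-wise power-rule integration needs no preliminary transformation.
- a trigonometric identity — with no trigonometric functions present, identity rewriting has no target.
- integration by parts — parts would only shuffle a directly integrable integrand.


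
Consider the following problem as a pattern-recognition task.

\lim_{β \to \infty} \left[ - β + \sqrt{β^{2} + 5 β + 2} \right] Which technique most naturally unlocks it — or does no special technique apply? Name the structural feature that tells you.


Diagnosis: conjugate multiplication — infinity minus infinity with a radical in play — multiply by the conjugate so the divergences of \sqrt{β^{2} + 5 β + 2} and β annihilate.


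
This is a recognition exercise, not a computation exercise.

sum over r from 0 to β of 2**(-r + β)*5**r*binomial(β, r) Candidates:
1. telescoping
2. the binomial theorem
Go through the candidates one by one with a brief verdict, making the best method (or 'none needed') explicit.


Verdict: the binomial theorem — terms weighting binomial(β, r) against matched powers of 5 and 2 reassemble into (5 + 2)^β by the binomial theorem.
- telescoping: writing out consecutive terms as given produces no pairwise cancellation.
- the binomial theorem: applies; the problem has the shape this method handles.


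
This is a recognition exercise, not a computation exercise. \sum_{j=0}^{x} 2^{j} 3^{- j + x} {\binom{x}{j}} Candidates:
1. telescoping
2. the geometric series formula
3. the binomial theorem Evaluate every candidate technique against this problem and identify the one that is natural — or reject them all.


Verdict: the binomial theorem — binomial coefficients against complementary powers of 2 and 3: recognize the binomial expansion and resum.
- telescoping: the terms as presented offer no neighboring cancellation — a telescoping rewrite may exist, but the displayed structure does not hand one over.
- the geometric series formula — the term-to-term ratio changes with the index, so the geometric formula cannot close it.
- the binomial theorem: yes, a natural case for it.


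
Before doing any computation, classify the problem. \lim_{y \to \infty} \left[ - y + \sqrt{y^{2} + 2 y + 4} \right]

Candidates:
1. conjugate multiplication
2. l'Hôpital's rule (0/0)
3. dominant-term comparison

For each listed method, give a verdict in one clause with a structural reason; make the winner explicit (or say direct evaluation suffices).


Best approach: conjugate multiplication — the ∞ − ∞ radical form is the exact trigger for the conjugate maneuver.
- conjugate multiplication — yes — fits the structure here.
- l'Hôpital's rule (0/0): substitution produces ∞ − ∞ rather than a vanishing quotient; the rule needs a 0/0 ratio to act on.
- dominant-term comparison — no ranking of term growth rates resolves the limit here.


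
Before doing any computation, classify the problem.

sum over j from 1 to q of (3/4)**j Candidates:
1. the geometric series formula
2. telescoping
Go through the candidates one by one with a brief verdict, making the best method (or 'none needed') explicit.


Best approach: the geometric series formula — consecutive terms stand in a fixed index-free ratio — the geometric sum formula closes it.
- the geometric series formula: yes — fits the structure here.
- telescoping: the summand is not presented as a shifted difference — a telescoping rewrite may exist, but the displayed structure does not offer one.


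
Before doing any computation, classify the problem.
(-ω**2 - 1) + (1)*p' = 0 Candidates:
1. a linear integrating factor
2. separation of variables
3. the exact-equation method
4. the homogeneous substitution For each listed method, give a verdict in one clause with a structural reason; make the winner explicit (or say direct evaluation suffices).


Best approach: no special technique — the slope is a function of ω alone, so integrate both sides directly.
- a linear integrating factor — the linear template holds only trivially here (the unknown is absent, so the coefficient is zero) — the method is not the natural label.
- separation of variables: with no unknown in the slope, separating variables is a formality — the equation integrates directly.
- the exact-equation method: no dependence on the unknown anywhere: exactness is a label without content here.
- the homogeneous substitution — the slope changes under joint rescaling, failing the degree-zero test.


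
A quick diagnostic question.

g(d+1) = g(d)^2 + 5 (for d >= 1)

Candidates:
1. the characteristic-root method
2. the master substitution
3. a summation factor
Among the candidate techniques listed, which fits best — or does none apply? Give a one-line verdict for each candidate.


Diagnosis: no special technique — the update rule curves (it is not linear in the unknown sequence), so no superposition-based closed form attaches — iterate or study it directly.
- the characteristic-root method: the recursion is nonlinear in the sequence values, so no linear-modes ansatz applies.
- the master substitution — with no divided-index recursive call, reindexing by powers of a base buys nothing.
- a summation factor — no summation factor applies — the rule is not linear in the sequence values.


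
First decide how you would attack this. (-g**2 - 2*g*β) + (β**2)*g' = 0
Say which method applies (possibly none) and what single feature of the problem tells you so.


Technique: the homogeneous substitution — scaling β and g together leaves the slope fixed — it depends only on g/β, so substitute the ratio. A Bernoulli substitution is a fair alternative on this equation directly; the homogeneous reading takes it as given.


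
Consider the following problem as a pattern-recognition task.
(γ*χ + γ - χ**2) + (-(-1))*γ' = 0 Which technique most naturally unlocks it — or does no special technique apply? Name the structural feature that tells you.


Diagnosis: a linear integrating factor — linear in the unknown with genuine forcing: multiply through by the exponential of the integrated coefficient and the left side closes into one derivative.


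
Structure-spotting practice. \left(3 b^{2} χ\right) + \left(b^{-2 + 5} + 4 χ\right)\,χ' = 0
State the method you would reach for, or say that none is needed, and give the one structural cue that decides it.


Best approach: the exact-equation method — because the two cross partials coincide, the form is conservative as written — recover its potential in (b, χ).


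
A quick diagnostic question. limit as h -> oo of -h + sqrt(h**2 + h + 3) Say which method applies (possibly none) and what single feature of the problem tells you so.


Verdict: conjugate multiplication — sqrt(h**2 + h + 3) and h both blow up, but their difference is tame once the conjugate rationalizes it.


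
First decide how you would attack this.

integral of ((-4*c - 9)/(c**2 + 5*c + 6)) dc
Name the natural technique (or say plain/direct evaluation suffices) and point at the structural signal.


Verdict: partial fractions — the bottom, c**2 + 5*c + 6, comes apart into simple factors, and a proper rational function over split factors decomposes.


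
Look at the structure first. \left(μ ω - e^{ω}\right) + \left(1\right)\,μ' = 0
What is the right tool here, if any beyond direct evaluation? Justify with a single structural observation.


Method: a linear integrating factor — first power of μ, nonzero forcing: the integrating-factor recipe applies verbatim with p = ω.


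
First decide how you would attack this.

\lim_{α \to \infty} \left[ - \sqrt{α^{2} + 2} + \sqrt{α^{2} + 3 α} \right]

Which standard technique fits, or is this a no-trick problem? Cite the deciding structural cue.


Method: conjugate multiplication — turning the difference into a conjugate-rationalized ratio makes the limit readable.


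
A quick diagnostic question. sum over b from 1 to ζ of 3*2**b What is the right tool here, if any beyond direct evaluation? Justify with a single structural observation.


Diagnosis: the geometric series formula — term-over-term division gives 2 every time — index-free ratio, geometric sum formula applies.


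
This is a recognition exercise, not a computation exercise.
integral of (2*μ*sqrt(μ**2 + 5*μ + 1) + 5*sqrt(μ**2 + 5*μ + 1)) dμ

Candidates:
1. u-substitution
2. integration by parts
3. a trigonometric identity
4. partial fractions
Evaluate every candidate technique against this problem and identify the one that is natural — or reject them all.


Best approach: u-substitution — the only nontrivial dependence routes through μ**2 + 5*μ + 1, whose derivative supplies the leftover factor up to a constant multiple — u = μ**2 + 5*μ + 1 flattens it.
- u-substitution: yes, a natural case for it.
- integration by parts: the non-polynomial partner is not one of the parts kernels — exp, sine, or cosine with a degree-1 argument, or a logarithm.
- a trigonometric identity — with no trigonometric functions present, identity rewriting has no target.
- partial fractions — there is no rational-function structure to decompose.


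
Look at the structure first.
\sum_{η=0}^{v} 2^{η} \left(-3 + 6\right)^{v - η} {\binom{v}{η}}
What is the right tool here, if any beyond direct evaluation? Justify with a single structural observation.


Best approach: the binomial theorem — binomial coefficients against complementary powers of 2 and (-3 + 6): recognize the binomial expansion and resum.


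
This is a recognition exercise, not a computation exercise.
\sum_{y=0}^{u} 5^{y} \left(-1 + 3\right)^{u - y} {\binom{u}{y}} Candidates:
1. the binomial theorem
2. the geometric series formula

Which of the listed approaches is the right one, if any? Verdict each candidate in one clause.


Best approach: the binomial theorem — terms weighting {\binom{u}{y}} against matched powers of 5 and (-1 + 3) reassemble into (5 + (-1 + 3))^u by the binomial theorem.
- the binomial theorem — applicable, and directly so.
- the geometric series formula: the term-to-term ratio changes with the index, so the geometric formula cannot close it.


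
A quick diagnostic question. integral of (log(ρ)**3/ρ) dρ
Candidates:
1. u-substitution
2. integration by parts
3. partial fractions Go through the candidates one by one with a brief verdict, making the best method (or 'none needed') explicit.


Technique: u-substitution — structure check: outer function, inner expression log(ρ), inner derivative as a factor — the classic u = log(ρ) pattern.
- u-substitution — yes, a natural case for it.
- integration by parts — there is no nonconstant-polynomial-times-kernel split with an exp, sine, cosine (degree-1 argument), or logarithm partner.
- partial fractions — the expression is not a ratio of polynomials that decomposes further.


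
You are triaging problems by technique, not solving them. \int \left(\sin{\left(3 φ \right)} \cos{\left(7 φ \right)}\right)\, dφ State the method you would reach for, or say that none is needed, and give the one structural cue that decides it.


Technique: a trigonometric identity — split \sin{\left(3 φ \right)} \cos{\left(7 φ \right)} with the angle-addition identities: the resulting sum integrates term by term.


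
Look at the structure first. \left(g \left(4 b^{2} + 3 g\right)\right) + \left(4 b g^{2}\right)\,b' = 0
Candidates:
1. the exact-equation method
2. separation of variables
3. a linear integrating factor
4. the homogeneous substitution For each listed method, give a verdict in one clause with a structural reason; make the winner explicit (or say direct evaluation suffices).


Best approach: the exact-equation method — because the two cross partials coincide, the form is conservative as written — recover its potential in (g, b).
- the exact-equation method: applies; the problem has the shape this method handles.
- separation of variables — the two dependences are entangled, not a clean product of one-variable pieces.
- a linear integrating factor: the unknown enters nonlinearly (through a power, a denominator, or a transcendental function), which the linear integrating-factor recipe cannot absorb as-is — any repair would come from a preliminary substitution, not the factor.
- the homogeneous substitution — the slope changes under joint rescaling, failing the degree-zero test.


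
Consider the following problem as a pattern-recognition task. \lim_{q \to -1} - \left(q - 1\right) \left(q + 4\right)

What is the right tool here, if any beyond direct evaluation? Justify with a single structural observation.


Diagnosis: no special technique — nothing blocks direct substitution at -1: plug in and finish.


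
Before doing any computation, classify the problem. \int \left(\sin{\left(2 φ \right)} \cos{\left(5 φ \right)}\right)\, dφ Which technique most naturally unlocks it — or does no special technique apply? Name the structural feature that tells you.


Method: a trigonometric identity — two different frequencies multiply in \sin{\left(2 φ \right)} \cos{\left(5 φ \right)}; the product-to-sum formula separates them.


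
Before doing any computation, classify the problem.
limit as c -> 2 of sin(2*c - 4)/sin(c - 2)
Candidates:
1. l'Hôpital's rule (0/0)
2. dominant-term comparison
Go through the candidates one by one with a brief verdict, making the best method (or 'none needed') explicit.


Best approach: l'Hôpital's rule (0/0) — substituting 2 gives 0 over 0; differentiate top and bottom once and re-evaluate. Known elementary limits would finish this too — the rule just bypasses the case analysis.
- l'Hôpital's rule (0/0): yes, a natural case for it.
- dominant-term comparison — this limit is not decided by comparing polynomial growth at infinity.


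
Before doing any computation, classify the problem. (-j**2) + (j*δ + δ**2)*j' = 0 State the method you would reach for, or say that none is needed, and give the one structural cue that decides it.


Verdict: the homogeneous substitution — the slope's numerator and denominator share total degree; set v = j/δ and the equation drops to separable form. Suitably rearranged — at times with the variables' roles exchanged — this doubles as a Bernoulli equation; the homogeneous reading needs no such setup.


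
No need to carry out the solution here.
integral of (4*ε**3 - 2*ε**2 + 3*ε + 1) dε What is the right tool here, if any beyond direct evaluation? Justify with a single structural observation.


Method: no special technique — a term-by-term power-rule job in ε; no substitution or rearrangement earns its keep here.


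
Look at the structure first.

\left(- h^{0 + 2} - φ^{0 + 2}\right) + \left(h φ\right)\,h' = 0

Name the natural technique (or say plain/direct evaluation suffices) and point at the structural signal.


Method: the homogeneous substitution — the slope is degree-zero homogeneous: the ratio substitution v = h/φ collapses it. This doubles as a Bernoulli equation in the unknown as written; the homogeneous route needs no setup at all.


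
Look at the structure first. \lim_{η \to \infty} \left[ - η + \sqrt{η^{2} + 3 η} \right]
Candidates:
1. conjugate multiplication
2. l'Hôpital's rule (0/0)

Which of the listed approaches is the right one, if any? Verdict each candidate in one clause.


Technique: conjugate multiplication — both pieces blow up but their difference is finite; the conjugate trick rationalizes \sqrt{η^{2} + 3 η} - η.
- conjugate multiplication: applicable, and directly so.
- l'Hôpital's rule (0/0) — the expression is a difference driving to ∞ − ∞, not a 0/0 quotient — there is no ratio for the rule to differentiate.


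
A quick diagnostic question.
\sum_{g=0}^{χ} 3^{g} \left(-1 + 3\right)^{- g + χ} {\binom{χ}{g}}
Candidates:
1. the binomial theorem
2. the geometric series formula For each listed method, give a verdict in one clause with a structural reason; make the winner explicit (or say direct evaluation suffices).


Technique: the binomial theorem — binomial coefficients against complementary powers of 3 and (-1 + 3): recognize the binomial expansion and resum.
- the binomial theorem — yes, a natural case for it.
- the geometric series formula — dividing successive terms gives an index-dependent quantity, not a constant.


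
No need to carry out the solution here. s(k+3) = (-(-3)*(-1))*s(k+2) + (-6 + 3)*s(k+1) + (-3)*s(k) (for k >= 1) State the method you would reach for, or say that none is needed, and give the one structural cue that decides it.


Method: the characteristic-root method — the recurrence treats every index alike (constant coefficients, no forcing) — precisely the regime where r^k trials close it.


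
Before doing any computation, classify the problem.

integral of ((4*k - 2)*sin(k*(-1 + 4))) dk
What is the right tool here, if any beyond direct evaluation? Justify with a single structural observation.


Best approach: integration by parts — differentiate 4*k - 2, integrate sin(k*(-1 + 4)): each pass lowers the polynomial degree, so parts terminates.


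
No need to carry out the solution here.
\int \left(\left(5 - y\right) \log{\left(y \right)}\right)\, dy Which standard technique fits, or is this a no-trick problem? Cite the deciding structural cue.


Verdict: integration by parts — \log{\left(y \right)} is the classic u in parts — its derivative is a plain reciprocal while 5 - y absorbs the dv role.


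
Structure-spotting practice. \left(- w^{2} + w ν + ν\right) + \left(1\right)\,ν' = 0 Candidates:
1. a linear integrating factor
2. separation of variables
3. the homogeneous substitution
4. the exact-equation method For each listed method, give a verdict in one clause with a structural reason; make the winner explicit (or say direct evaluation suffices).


Method: a linear integrating factor — the unknown enters only to the first power against a nonzero forcing term — the integrating-factor template applies directly.
- a linear integrating factor: applies; the problem has the shape this method handles.
- separation of variables — no division isolates the independent variable from the unknown.
- the homogeneous substitution — the slope changes under joint rescaling, failing the degree-zero test.
- the exact-equation method — the mixed partial derivatives differ, so the left side is not a total differential.


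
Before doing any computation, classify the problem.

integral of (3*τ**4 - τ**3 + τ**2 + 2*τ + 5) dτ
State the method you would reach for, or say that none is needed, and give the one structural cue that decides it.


Diagnosis: no special technique — every term is a constant multiple of a power of τ; term-wise power-rule integration needs no preliminary transformation.


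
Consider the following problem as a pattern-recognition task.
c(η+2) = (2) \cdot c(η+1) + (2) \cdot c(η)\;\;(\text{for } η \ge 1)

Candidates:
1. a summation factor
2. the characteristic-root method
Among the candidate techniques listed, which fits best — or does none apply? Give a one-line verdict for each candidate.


Diagnosis: the characteristic-root method — no index-dependence in the weights and nothing inhomogeneous: classic characteristic-equation setup.
- a summation factor — the recurrence reaches back more than one step, outside the first-order family a summation factor normalizes.
- the characteristic-root method — yes, a natural case for it.


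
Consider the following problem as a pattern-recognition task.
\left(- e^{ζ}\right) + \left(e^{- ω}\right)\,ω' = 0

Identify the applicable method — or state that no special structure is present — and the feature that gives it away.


Technique: separation of variables — solved for the derivative, the right side splits multiplicatively into a function of each variable alone — divide and integrate each side. An exactness check succeeds on this form as well — separation and the potential function arrive at the same answer, separation more directly.


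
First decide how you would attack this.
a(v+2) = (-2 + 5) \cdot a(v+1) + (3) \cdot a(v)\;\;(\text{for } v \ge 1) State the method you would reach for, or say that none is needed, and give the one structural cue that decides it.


Diagnosis: the characteristic-root method — fixed numeric weights on consecutive terms and no forcing term added: the root method in its home territory.


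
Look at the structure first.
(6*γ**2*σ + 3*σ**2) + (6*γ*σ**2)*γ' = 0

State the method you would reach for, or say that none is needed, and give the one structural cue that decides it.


Verdict: the exact-equation method — d/dγ of 6*γ**2*σ + 3*σ**2 equals d/dσ of 6*γ*σ**2: the form is a total differential of one potential — integrate it exactly.


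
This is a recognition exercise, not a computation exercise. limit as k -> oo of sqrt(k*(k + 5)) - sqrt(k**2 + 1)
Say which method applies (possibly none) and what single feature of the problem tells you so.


Technique: conjugate multiplication — divergence minus divergence hides a finite answer — expose it by pairing sqrt(k*(k + 5)) - sqrt(k**2 + 1) with its conjugate.


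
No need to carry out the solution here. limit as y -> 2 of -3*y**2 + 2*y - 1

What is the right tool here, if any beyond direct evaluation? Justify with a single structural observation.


Best approach: no special technique — the expression is continuous at the evaluation point — substitute directly; no indeterminate form appears.


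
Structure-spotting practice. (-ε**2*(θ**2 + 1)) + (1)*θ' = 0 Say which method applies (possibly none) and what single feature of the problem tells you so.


Technique: separation of variables — the derivative equals a pure function of ε (namely ε**2) times a pure function of θ (namely θ**2 + 1); divide and integrate each side.


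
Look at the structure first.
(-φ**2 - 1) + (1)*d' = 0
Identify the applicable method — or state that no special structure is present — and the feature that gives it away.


Verdict: no special technique — with d absent the equation is not coupled at all: direct integration in φ.
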